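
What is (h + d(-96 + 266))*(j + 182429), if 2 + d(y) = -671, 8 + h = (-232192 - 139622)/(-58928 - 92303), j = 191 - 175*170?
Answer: -15686983896390/151231 ≈ -1.0373e+8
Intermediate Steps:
j = -29559 (j = 191 - 29750 = -29559)
h = -838034/151231 (h = -8 + (-232192 - 139622)/(-58928 - 92303) = -8 - 371814/(-151231) = -8 - 371814*(-1/151231) = -8 + 371814/151231 = -838034/151231 ≈ -5.5414)
d(y) = -673 (d(y) = -2 - 671 = -673)
(h + d(-96 + 266))*(j + 182429) = (-838034/151231 - 673)*(-29559 + 182429) = -102616497/151231*152870 = -15686983896390/151231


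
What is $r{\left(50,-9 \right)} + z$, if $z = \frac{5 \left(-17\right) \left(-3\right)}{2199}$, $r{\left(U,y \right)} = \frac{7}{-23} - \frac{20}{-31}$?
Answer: $\frac{238724}{522629} \approx 0.45678$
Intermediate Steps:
$r{\left(U,y \right)} = \frac{243}{713}$ ($r{\left(U,y \right)} = 7 \left(- \frac{1}{23}\right) - - \frac{20}{31} = - \frac{7}{23} + \frac{20}{31} = \frac{243}{713}$)
$z = \frac{85}{733}$ ($z = \left(-85\right) \left(-3\right) \frac{1}{2199} = 255 \cdot \frac{1}{2199} = \frac{85}{733} \approx 0.11596$)
$r{\left(50,-9 \right)} + z = \frac{243}{713} + \frac{85}{733} = \frac{238724}{522629}$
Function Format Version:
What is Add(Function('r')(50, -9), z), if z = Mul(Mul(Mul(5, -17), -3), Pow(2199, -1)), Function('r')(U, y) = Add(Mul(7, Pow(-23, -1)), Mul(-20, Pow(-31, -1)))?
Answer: Rational(238724, 522629) ≈ 0.45678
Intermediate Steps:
Function('r')(U, y) = Rational(243, 713) (Function('r')(U, y) = Add(Mul(7, Rational(-1, 23)), Mul(-20, Rational(-1, 31))) = Add(Rational(-7, 23), Rational(20, 31)) = Rational(243, 713))
z = Rational(85, 733) (z = Mul(Mul(-85, -3), Rational(1, 2199)) = Mul(255, Rational(1, 2199)) = Rational(85, 733) ≈ 0.11596)
Add(Function('r')(50, -9), z) = Add(Rational(243, 713), Rational(85, 733)) = Rational(238724, 522629)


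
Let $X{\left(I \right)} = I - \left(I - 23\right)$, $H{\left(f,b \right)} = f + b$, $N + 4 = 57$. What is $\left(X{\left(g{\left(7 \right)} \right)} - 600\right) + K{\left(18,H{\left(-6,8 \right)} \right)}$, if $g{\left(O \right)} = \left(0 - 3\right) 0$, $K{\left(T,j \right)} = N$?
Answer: $-524$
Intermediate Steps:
$N = 53$ ($N = -4 + 57 = 53$)
$H{\left(f,b \right)} = b + f$
$K{\left(T,j \right)} = 53$
$g{\left(O \right)} = 0$ ($g{\left(O \right)} = \left(-3\right) 0 = 0$)
$X{\left(I \right)} = 23$ ($X{\left(I \right)} = I - \left(-23 + I\right) = 23$)
$\left(X{\left(g{\left(7 \right)} \right)} - 600\right) + K{\left(18,H{\left(-6,8 \right)} \right)} = \left(23 - 600\right) + 53 = -577 + 53 = -524$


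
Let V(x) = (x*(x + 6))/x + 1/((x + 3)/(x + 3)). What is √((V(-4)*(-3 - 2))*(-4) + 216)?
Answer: 2*√69 ≈ 16.613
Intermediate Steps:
V(x) = 7 + x (V(x) = (x*(6 + x))/x + 1/((3 + x)/(3 + x)) = (6 + x) + 1/1 = (6 + x) + 1*1 = (6 + x) + 1 = 7 + x)
√((V(-4)*(-3 - 2))*(-4) + 216) = √(((7 - 4)*(-3 - 2))*(-4) + 216) = √((3*(-5))*(-4) + 216) = √(-15*(-4) + 216) = √(60 + 216) = √276 = 2*√69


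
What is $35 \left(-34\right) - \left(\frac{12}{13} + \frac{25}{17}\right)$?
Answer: $- \frac{263519}{221} \approx -1192.4$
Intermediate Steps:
$35 \left(-34\right) - \left(\frac{12}{13} + \frac{25}{17}\right) = -1190 - \frac{529}{221} = - \frac{263519}{221}$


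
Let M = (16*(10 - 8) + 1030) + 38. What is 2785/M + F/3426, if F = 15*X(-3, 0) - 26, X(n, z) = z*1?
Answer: 951281/376860 ≈ 2.5242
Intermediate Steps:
X(n, z) = z
F = -26 (F = 15*0 - 26 = 0 - 26 = -26)
M = 1100 (M = (16*2 + 1030) + 38 = (32 + 1030) + 38 = 1062 + 38 = 1100)
2785/M + F/3426 = 2785/1100 - 26/3426 = 2785*(1/1100) - 26*1/3426 = 557/220 - 13/1713 = 951281/376860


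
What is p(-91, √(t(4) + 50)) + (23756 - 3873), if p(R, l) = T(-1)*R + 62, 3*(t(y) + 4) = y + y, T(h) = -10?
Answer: 20855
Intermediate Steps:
t(y) = -4 + 2*y/3 (t(y) = -4 + (y + y)/3 = -4 + (2*y)/3 = -4 + 2*y/3)
p(R, l) = 62 - 10*R (p(R, l) = -10*R + 62 = 62 - 10*R)
p(-91, √(t(4) + 50)) + (23756 - 3873) = (62 - 10*(-91)) + (23756 - 3873) = (62 + 910) + 19883 = 972 + 19883 = 20855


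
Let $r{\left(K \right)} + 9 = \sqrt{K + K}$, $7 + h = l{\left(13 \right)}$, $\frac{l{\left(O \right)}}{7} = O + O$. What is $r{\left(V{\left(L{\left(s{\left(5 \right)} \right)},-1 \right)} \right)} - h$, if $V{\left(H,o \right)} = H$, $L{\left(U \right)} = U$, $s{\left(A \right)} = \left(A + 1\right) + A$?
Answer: $-184 + \sqrt{22} \approx -179.31$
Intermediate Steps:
$l{\left(O \right)} = 14 O$ ($l{\left(O \right)} = 7 \left(O + O\right) = 7 \cdot 2 O = 14 O$)
$s{\left(A \right)} = 1 + 2 A$ ($s{\left(A \right)} = \left(1 + A\right) + A = 1 + 2 A$)
$h = 175$ ($h = -7 + 14 \cdot 13 = -7 + 182 = 175$)
$r{\left(K \right)} = -9 + \sqrt{2} \sqrt{K}$ ($r{\left(K \right)} = -9 + \sqrt{K + K} = -9 + \sqrt{2 K} = -9 + \sqrt{2} \sqrt{K}$)
$r{\left(V{\left(L{\left(s{\left(5 \right)} \right)},-1 \right)} \right)} - h = \left(-9 + \sqrt{2} \sqrt{1 + 2 \cdot 5}\right) - 175 = \left(-9 + \sqrt{2} \sqrt{1 + 10}\right) - 175 = \left(-9 + \sqrt{2} \sqrt{11}\right) - 175 = \left(-9 + \sqrt{22}\right) - 175 = -184 + \sqrt{22}$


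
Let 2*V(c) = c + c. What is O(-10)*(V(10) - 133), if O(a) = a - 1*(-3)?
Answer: 861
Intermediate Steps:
V(c) = c (V(c) = (c + c)/2 = (2*c)/2 = c)
O(a) = 3 + a (O(a) = a + 3 = 3 + a)
O(-10)*(V(10) - 133) = (3 - 10)*(10 - 133) = -7*(-123) = 861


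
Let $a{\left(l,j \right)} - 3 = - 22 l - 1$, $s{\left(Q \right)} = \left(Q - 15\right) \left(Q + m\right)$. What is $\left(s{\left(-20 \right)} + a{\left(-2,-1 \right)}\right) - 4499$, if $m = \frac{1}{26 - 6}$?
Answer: $- \frac{15019}{4} \approx -3754.8$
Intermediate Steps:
$m = \frac{1}{20} \approx 0.05$
$s{\left(Q \right)} = \left(-15 + Q\right) \left(\frac{1}{20} + Q\right)$ ($s{\left(Q \right)} = \left(Q - 15\right) \left(Q + \frac{1}{20}\right) = \left(-15 + Q\right) \left(\frac{1}{20} + Q\right)$)
$a{\left(l,j \right)} = 2 - 22 l$ ($a{\left(l,j \right)} = 3 - \left(1 + 22 l\right) = 2 - 22 l$)
$\left(s{\left(-20 \right)} + a{\left(-2,-1 \right)}\right) - 4499 = \left(\left(- \frac{3}{4} + \left(-20\right)^{2} - -299\right) + \left(2 - -44\right)\right) - 4499 = \left(\left(- \frac{3}{4} + 400 + 299\right) + \left(2 + 44\right)\right) - 4499 = \left(\frac{2793}{4} + 46\right) - 4499 = \frac{2977}{4} - 4499 = - \frac{15019}{4}$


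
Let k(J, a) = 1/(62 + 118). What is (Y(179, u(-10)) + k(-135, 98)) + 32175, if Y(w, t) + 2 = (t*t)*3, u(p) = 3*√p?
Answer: 5742541/180 ≈ 31903.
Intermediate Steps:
k(J, a) = 1/180
Y(w, t) = -2 + 3*t² (Y(w, t) = -2 + (t*t)*3 = -2 + t²*3 = -2 + 3*t²)
(Y(179, u(-10)) + k(-135, 98)) + 32175 = ((-2 + 3*(3*√(-10))²) + 1/180) + 32175 = ((-2 + 3*(3*(I*√10))²) + 1/180) + 32175 = ((-2 + 3*(3*I*√10)²) + 1/180) + 32175 = ((-2 + 3*(-90)) + 1/180) + 32175 = ((-2 - 270) + 1/180) + 32175 = (-272 + 1/180) + 32175 = -48959/180 + 32175 = 5742541/180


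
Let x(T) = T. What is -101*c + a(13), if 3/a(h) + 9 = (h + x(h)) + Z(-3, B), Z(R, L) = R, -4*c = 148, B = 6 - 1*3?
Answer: 52321/14 ≈ 3737.2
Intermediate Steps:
B = 3 (B = 6 - 3 = 3)
c = -37 (c = -¼*148 = -37)
a(h) = 3/(-12 + 2*h) (a(h) = 3/(-9 + ((h + h) - 3)) = 3/(-9 + (2*h - 3)) = 3/(-9 + (-3 + 2*h)) = 3/(-12 + 2*h))
-101*c + a(13) = -101*(-37) + 3/(2*(-6 + 13)) = 3737 + (3/2)/7 = 3737 + (3/2)*(⅐) = 3737 + 3/14 = 52321/14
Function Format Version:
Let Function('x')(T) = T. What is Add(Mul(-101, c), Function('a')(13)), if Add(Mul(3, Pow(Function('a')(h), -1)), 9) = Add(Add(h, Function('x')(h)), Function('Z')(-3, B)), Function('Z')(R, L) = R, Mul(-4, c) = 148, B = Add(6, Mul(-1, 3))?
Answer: Rational(52321, 14) ≈ 3737.2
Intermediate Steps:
B = 3 (B = Add(6, -3) = 3)
c = -37 (c = Mul(Rational(-1, 4), 148) = -37)
Function('a')(h) = Mul(3, Pow(Add(-12, Mul(2, h)), -1)) (Function('a')(h) = Mul(3, Pow(Add(-9, Add(Add(h, h), -3)), -1)) = Mul(3, Pow(Add(-9, Add(Mul(2, h), -3)), -1)) = Mul(3, Pow(Add(-9, Add(-3, Mul(2, h))), -1)) = Mul(3, Pow(Add(-12, Mul(2, h)), -1)))
Add(Mul(-101, c), Function('a')(13)) = Add(Mul(-101, -37), Mul(Rational(3, 2), Pow(Add(-6, 13), -1))) = Add(3737, Mul(Rational(3, 2), Pow(7, -1))) = Add(3737, Mul(Rational(3, 2), Rational(1, 7))) = Add(3737, Rational(3, 14)) = Rational(52321, 14)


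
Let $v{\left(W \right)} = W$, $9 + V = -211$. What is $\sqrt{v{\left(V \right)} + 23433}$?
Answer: $\sqrt{23213} \approx 152.36$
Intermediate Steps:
$V = -220$ ($V = -9 - 211 = -220$)
$\sqrt{v{\left(V \right)} + 23433} = \sqrt{-220 + 23433} = \sqrt{23213}$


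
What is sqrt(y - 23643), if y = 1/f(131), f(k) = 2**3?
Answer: I*sqrt(378286)/4 ≈ 153.76*I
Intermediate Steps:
f(k) = 8
y = 1/8 ≈ 0.12500
sqrt(y - 23643) = sqrt(1/8 - 23643) = sqrt(-189143/8) = I*sqrt(378286)/4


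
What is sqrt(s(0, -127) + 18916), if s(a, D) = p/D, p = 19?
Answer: sqrt(305093751)/127 ≈ 137.53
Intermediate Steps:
s(a, D) = 19/D
sqrt(s(0, -127) + 18916) = sqrt(19/(-127) + 18916) = sqrt(19*(-1/127) + 18916) = sqrt(-19/127 + 18916) = sqrt(2402313/127) = sqrt(305093751)/127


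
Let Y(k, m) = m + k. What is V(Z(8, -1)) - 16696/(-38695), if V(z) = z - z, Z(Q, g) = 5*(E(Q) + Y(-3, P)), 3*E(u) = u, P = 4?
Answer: 16696/38695 ≈ 0.43148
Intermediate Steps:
E(u) = u/3
Y(k, m) = k + m
Z(Q, g) = 5 + 5*Q/3 (Z(Q, g) = 5*(Q/3 + (-3 + 4)) = 5*(Q/3 + 1) = 5*(1 + Q/3) = 5 + 5*Q/3)
V(z) = 0
V(Z(8, -1)) - 16696/(-38695) = 0 - 16696/(-38695) = 0 - 16696*(-1)/38695 = 0 - 1*(-16696/38695) = 0 + 16696/38695 = 16696/38695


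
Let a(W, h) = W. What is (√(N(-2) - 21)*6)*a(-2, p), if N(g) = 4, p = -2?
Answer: -12*I*√17 ≈ -49.477*I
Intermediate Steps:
(√(N(-2) - 21)*6)*a(-2, p) = (√(4 - 21)*6)*(-2) = (√(-17)*6)*(-2) = ((I*√17)*6)*(-2) = (6*I*√17)*(-2) = -12*I*√17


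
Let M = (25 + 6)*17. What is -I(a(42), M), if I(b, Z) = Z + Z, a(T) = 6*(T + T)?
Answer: -1054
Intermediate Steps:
M = 527 (M = 31*17 = 527)
a(T) = 12*T (a(T) = 6*(2*T) = 12*T)
I(b, Z) = 2*Z
-I(a(42), M) = -2*527 = -1*1054 = -1054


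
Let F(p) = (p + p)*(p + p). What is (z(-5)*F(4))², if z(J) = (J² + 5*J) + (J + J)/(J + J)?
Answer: 4096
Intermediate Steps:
F(p) = 4*p² (F(p) = (2*p)*(2*p) = 4*p²)
z(J) = 1 + J² + 5*J (z(J) = (J² + 5*J) + (2*J)/((2*J)) = (J² + 5*J) + (2*J)*(1/(2*J)) = (J² + 5*J) + 1 = 1 + J² + 5*J)
(z(-5)*F(4))² = ((1 + (-5)² + 5*(-5))*(4*4²))² = ((1 + 25 - 25)*(4*16))² = (1*64)² = 64² = 4096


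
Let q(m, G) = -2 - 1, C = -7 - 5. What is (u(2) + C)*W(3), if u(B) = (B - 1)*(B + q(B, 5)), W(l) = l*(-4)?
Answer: 156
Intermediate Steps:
C = -12
q(m, G) = -3
W(l) = -4*l
u(B) = (-1 + B)*(-3 + B) (u(B) = (B - 1)*(B - 3) = (-1 + B)*(-3 + B))
(u(2) + C)*W(3) = ((3 + 2² - 4*2) - 12)*(-4*3) = ((3 + 4 - 8) - 12)*(-12) = (-1 - 12)*(-12) = -13*(-12) = 156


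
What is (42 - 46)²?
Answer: 16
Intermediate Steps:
(42 - 46)² = (-4)² = 16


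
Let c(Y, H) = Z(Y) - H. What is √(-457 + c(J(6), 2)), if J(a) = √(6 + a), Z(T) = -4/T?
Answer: √(-4131 - 6*√3)/3 ≈ 21.451*I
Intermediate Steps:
c(Y, H) = -H - 4/Y (c(Y, H) = -4/Y - H = -H - 4/Y)
√(-457 + c(J(6), 2)) = √(-457 + (-1*2 - 4/√(6 + 6))) = √(-457 + (-2 - 4*√3/6)) = √(-457 + (-2 - 2*√3/3)) = √(-459 - 2*√3/3)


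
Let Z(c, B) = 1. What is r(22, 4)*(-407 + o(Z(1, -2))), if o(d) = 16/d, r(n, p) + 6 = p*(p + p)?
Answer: -10166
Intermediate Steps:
r(n, p) = -6 + 2*p² (r(n, p) = -6 + p*(p + p) = -6 + p*(2*p) = -6 + 2*p²)
r(22, 4)*(-407 + o(Z(1, -2))) = (-6 + 2*4²)*(-407 + 16/1) = (-6 + 2*16)*(-407 + 16*1) = (-6 + 32)*(-407 + 16) = 26*(-391) = -10166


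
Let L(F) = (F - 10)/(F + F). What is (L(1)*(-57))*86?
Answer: 22059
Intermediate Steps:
L(F) = (-10 + F)/(2*F) (L(F) = (-10 + F)/((2*F)) = (-10 + F)*(1/(2*F)) = (-10 + F)/(2*F))
(L(1)*(-57))*86 = (((1/2)*(-10 + 1)/1)*(-57))*86 = (((1/2)*1*(-9))*(-57))*86 = -9/2*(-57)*86 = (513/2)*86 = 22059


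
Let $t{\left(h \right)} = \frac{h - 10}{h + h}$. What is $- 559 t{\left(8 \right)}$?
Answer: $\frac{559}{8} \approx 69.875$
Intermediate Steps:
$t{\left(h \right)} = \frac{-10 + h}{2 h}$
$- 559 t{\left(8 \right)} = - 559 \frac{-10 + 8}{2 \cdot 8} = - 559 \cdot \frac{1}{2} \cdot \frac{1}{8} \left(-2\right) = \left(-559\right) \left(- \frac{1}{8}\right) = \frac{559}{8}$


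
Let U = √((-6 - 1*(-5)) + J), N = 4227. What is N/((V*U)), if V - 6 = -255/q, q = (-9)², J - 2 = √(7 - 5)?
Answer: 114129/(77*√(1 + √2)) ≈ 953.93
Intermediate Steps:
J = 2 + √2 (J = 2 + √(7 - 5) = 2 + √2 ≈ 3.4142)
q = 81
V = 77/27 (V = 6 - 255/81 = 6 - 255*1/81 = 6 - 85/27 = 77/27 ≈ 2.8519)
U = √(1 + √2) (U = √((-6 - 1*(-5)) + (2 + √2)) = √((-6 + 5) + (2 + √2)) = √(-1 + (2 + √2)) = √(1 + √2) ≈ 1.5538)
N/((V*U)) = 4227/((77*√(1 + √2)/27)) = 4227*(27/(77*√(1 + √2))) = 114129/(77*√(1 + √2))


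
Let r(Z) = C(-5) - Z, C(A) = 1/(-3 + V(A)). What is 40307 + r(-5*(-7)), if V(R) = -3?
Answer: 241631/6 ≈ 40272.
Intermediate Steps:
C(A) = -1/6 (C(A) = 1/(-3 - 3) = 1/(-6) = -1/6)
r(Z) = -1/6 - Z
40307 + r(-5*(-7)) = 40307 + (-1/6 - (-5)*(-7)) = 40307 + (-1/6 - 1*35) = 40307 + (-1/6 - 35) = 40307 - 211/6 = 241631/6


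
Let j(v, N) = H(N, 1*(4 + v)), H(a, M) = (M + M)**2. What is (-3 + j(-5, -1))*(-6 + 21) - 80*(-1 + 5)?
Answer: -305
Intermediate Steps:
H(a, M) = 4*M**2 (H(a, M) = (2*M)**2 = 4*M**2)
j(v, N) = 4*(4 + v)**2 (j(v, N) = 4*(1*(4 + v))**2 = 4*(4 + v)**2)
(-3 + j(-5, -1))*(-6 + 21) - 80*(-1 + 5) = (-3 + 4*(4 - 5)**2)*(-6 + 21) - 80*(-1 + 5) = (-3 + 4*(-1)**2)*15 - 80*4 = (-3 + 4*1)*15 - 16*20 = (-3 + 4)*15 - 320 = 1*15 - 320 = 15 - 320 = -305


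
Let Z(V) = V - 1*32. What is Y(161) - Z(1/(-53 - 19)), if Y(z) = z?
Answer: 13897/72 ≈ 193.01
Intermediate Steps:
Z(V) = -32 + V (Z(V) = V - 32 = -32 + V)
Y(161) - Z(1/(-53 - 19)) = 161 - (-32 + 1/(-53 - 19)) = 161 - (-32 + 1/(-72)) = 161 - (-32 - 1/72) = 161 - 1*(-2305/72) = 161 + 2305/72 = 13897/72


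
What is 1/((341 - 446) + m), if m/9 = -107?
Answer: -1/1068 ≈ -0.00093633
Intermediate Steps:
m = -963 (m = 9*(-107) = -963)
1/((341 - 446) + m) = 1/((341 - 446) - 963) = 1/(-105 - 963) = 1/(-1068) = -1/1068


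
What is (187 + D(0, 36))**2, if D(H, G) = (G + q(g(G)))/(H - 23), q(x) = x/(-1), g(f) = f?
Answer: 34969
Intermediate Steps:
q(x) = -x (q(x) = x*(-1) = -x)
D(H, G) = 0 (D(H, G) = (G - G)/(H - 23) = 0/(-23 + H) = 0)
(187 + D(0, 36))**2 = (187 + 0)**2 = 187**2 = 34969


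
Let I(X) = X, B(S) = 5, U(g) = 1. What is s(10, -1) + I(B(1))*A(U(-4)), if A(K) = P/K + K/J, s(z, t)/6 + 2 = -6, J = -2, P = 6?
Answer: -41/2 ≈ -20.500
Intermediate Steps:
s(z, t) = -48 (s(z, t) = -12 + 6*(-6) = -12 - 36 = -48)
A(K) = 6/K - K/2 (A(K) = 6/K + K/(-2) = 6/K + K*(-1/2) = 6/K - K/2)
s(10, -1) + I(B(1))*A(U(-4)) = -48 + 5*(6/1 - 1/2*1) = -48 + 5*(6*1 - 1/2) = -48 + 5*(6 - 1/2) = -48 + 5*(11/2) = -48 + 55/2 = -41/2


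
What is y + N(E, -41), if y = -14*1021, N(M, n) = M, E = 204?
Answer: -14090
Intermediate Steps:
y = -14294
y + N(E, -41) = -14294 + 204 = -14090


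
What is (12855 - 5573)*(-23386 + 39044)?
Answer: 114021556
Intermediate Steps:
(12855 - 5573)*(-23386 + 39044) = 7282*15658 = 114021556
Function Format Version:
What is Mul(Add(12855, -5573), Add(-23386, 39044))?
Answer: 114021556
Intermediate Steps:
Mul(Add(12855, -5573), Add(-23386, 39044)) = Mul(7282, 15658) = 114021556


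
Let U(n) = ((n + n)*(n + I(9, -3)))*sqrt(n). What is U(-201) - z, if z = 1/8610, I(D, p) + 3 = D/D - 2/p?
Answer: -1/8610 + 81338*I*sqrt(201) ≈ -0.00011614 + 1.1532e+6*I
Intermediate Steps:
I(D, p) = -2 - 2/p (I(D, p) = -3 + (D/D - 2/p) = -3 + (1 - 2/p) = -2 - 2/p)
U(n) = 2*n**(3/2)*(-4/3 + n) (U(n) = ((n + n)*(n + (-2 - 2/(-3))))*sqrt(n) = ((2*n)*(n + (-2 - 2*(-1/3))))*sqrt(n) = ((2*n)*(n + (-2 + 2/3)))*sqrt(n) = ((2*n)*(n - 4/3))*sqrt(n) = ((2*n)*(-4/3 + n))*sqrt(n) = (2*n*(-4/3 + n))*sqrt(n) = 2*n**(3/2)*(-4/3 + n))
z = 1/8610 ≈ 0.00011614
U(-201) - z = (-201)**(3/2)*(-8/3 + 2*(-201)) - 1*1/8610 = (-201*I*sqrt(201))*(-8/3 - 402) - 1/8610 = -201*I*sqrt(201)*(-1214/3) - 1/8610 = 81338*I*sqrt(201) - 1/8610 = -1/8610 + 81338*I*sqrt(201)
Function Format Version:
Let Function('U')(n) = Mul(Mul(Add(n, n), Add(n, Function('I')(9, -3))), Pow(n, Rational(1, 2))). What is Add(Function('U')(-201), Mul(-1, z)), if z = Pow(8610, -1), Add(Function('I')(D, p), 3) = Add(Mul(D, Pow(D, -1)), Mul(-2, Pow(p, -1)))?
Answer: Add(Rational(-1, 8610), Mul(81338, I, Pow(201, Rational(1, 2)))) ≈ Add(-0.00011614, Mul(1.1532e+6, I))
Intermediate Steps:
Function('I')(D, p) = Add(-2, Mul(-2, Pow(p, -1))) (Function('I')(D, p) = Add(-3, Add(Mul(D, Pow(D, -1)), Mul(-2, Pow(p, -1)))) = Add(-3, Add(1, Mul(-2, Pow(p, -1)))) = Add(-2, Mul(-2, Pow(p, -1))))
Function('U')(n) = Mul(2, Pow(n, Rational(3, 2)), Add(Rational(-4, 3), n)) (Function('U')(n) = Mul(Mul(Add(n, n), Add(n, Add(-2, Mul(-2, Pow(-3, -1))))), Pow(n, Rational(1, 2))) = Mul(Mul(Mul(2, n), Add(n, Add(-2, Mul(-2, Rational(-1, 3))))), Pow(n, Rational(1, 2))) = Mul(Mul(Mul(2, n), Add(n, Add(-2, Rational(2, 3)))), Pow(n, Rational(1, 2))) = Mul(Mul(Mul(2, n), Add(n, Rational(-4, 3))), Pow(n, Rational(1, 2))) = Mul(Mul(Mul(2, n), Add(Rational(-4, 3), n)), Pow(n, Rational(1, 2))) = Mul(Mul(2, n, Add(Rational(-4, 3), n)), Pow(n, Rational(1, 2))) = Mul(2, Pow(n, Rational(3, 2)), Add(Rational(-4, 3), n)))
z = Rational(1, 8610) ≈ 0.00011614
Add(Function('U')(-201), Mul(-1, z)) = Add(Mul(Pow(-201, Rational(3, 2)), Add(Rational(-8, 3), Mul(2, -201))), Mul(-1, Rational(1, 8610))) = Add(Mul(Mul(-201, I, Pow(201, Rational(1, 2))), Add(Rational(-8, 3), -402)), Rational(-1, 8610)) = Add(Mul(Mul(-201, I, Pow(201, Rational(1, 2))), Rational(-1214, 3)), Rational(-1, 8610)) = Add(Mul(81338, I, Pow(201, Rational(1, 2))), Rational(-1, 8610)) = Add(Rational(-1, 8610), Mul(81338, I, Pow(201, Rational(1, 2))))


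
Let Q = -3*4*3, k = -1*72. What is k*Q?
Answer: 2592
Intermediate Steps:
k = -72
Q = -36 (Q = -12*3 = -36)
k*Q = -72*(-36) = 2592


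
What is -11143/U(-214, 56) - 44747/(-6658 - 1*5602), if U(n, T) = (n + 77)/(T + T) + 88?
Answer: -14865780067/119154940 ≈ -124.76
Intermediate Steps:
U(n, T) = 88 + (77 + n)/(2*T) (U(n, T) = (77 + n)/((2*T)) + 88 = (77 + n)*(1/(2*T)) + 88 = (77 + n)/(2*T) + 88 = 88 + (77 + n)/(2*T))
-11143/U(-214, 56) - 44747/(-6658 - 1*5602) = -11143*112/(77 - 214 + 176*56) - 44747/(-6658 - 1*5602) = -11143*112/(77 - 214 + 9856) - 44747/(-6658 - 5602) = -11143/((½)*(1/56)*9719) - 44747/(-12260) = -11143/9719/112 - 44747*(-1/12260) = -11143*112/9719 + 44747/12260 = -1248016/9719 + 44747/12260 = -14865780067/119154940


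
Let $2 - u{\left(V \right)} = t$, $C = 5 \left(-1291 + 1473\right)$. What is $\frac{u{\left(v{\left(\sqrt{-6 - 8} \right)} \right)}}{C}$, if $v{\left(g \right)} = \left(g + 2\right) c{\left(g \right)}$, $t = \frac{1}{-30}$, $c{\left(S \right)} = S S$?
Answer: $\frac{61}{27300} \approx 0.0022344$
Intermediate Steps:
$c{\left(S \right)} = S^{2}$
$C = 910$ ($C = 5 \cdot 182 = 910$)
$t = - \frac{1}{30} \approx -0.033333$
$v{\left(g \right)} = g^{2} \left(2 + g\right)$ ($v{\left(g \right)} = \left(g + 2\right) g^{2} = \left(2 + g\right) g^{2} = g^{2} \left(2 + g\right)$)
$u{\left(V \right)} = \frac{61}{30}$ ($u{\left(V \right)} = 2 - - \frac{1}{30} = 2 + \frac{1}{30} = \frac{61}{30}$)
$\frac{u{\left(v{\left(\sqrt{-6 - 8} \right)} \right)}}{C} = \frac{61}{30 \cdot 910} = \frac{61}{30} \cdot \frac{1}{910} = \frac{61}{27300}$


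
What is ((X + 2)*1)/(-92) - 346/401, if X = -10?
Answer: -7156/9223 ≈ -0.77589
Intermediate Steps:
((X + 2)*1)/(-92) - 346/401 = ((-10 + 2)*1)/(-92) - 346/401 = -8*1*(-1/92) - 346*1/401 = -8*(-1/92) - 346/401 = 2/23 - 346/401 = -7156/9223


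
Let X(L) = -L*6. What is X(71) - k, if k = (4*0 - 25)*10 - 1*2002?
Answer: 1826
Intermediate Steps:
k = -2252 (k = (0 - 25)*10 - 2002 = -25*10 - 2002 = -250 - 2002 = -2252)
X(L) = -6*L
X(71) - k = -6*71 - 1*(-2252) = -426 + 2252 = 1826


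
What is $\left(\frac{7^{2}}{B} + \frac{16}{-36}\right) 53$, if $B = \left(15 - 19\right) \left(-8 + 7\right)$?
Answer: $\frac{22525}{36} \approx 625.69$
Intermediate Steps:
$B = 4$ ($B = \left(-4\right) \left(-1\right) = 4$)
$\left(\frac{7^{2}}{B} + \frac{16}{-36}\right) 53 = \left(\frac{7^{2}}{4} + \frac{16}{-36}\right) 53 = \left(49 \cdot \frac{1}{4} + 16 \left(- \frac{1}{36}\right)\right) 53 = \left(\frac{49}{4} - \frac{4}{9}\right) 53 = \frac{425}{36} \cdot 53 = \frac{22525}{36}$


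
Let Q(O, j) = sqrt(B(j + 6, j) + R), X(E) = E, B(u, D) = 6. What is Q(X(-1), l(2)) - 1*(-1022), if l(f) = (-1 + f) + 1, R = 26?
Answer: 1022 + 4*sqrt(2) ≈ 1027.7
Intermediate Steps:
l(f) = f
Q(O, j) = 4*sqrt(2) (Q(O, j) = sqrt(6 + 26) = sqrt(32) = 4*sqrt(2))
Q(X(-1), l(2)) - 1*(-1022) = 4*sqrt(2) - 1*(-1022) = 4*sqrt(2) + 1022 = 1022 + 4*sqrt(2)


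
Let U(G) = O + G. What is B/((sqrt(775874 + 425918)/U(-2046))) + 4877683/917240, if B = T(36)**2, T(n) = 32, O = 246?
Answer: 4877683/917240 - 115200*sqrt(18778)/9389 ≈ -1676.0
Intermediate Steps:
B = 1024 (B = 32**2 = 1024)
U(G) = 246 + G
B/((sqrt(775874 + 425918)/U(-2046))) + 4877683/917240 = 1024/((sqrt(775874 + 425918)/(246 - 2046))) + 4877683/917240 = 1024/((sqrt(1201792)/(-1800))) + 4877683*(1/917240) = 1024/(((8*sqrt(18778))*(-1/1800))) + 4877683/917240 = 1024/((-sqrt(18778)/225)) + 4877683/917240 = 1024*(-225*sqrt(18778)/18778) + 4877683/917240 = -115200*sqrt(18778)/9389 + 4877683/917240 = 4877683/917240 - 115200*sqrt(18778)/9389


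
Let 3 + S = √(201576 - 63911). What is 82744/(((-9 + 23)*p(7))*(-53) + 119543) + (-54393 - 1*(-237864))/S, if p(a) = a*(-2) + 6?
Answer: 80455480891/17272937224 + 183471*√137665/137656 ≈ 499.18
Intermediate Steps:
S = -3 + √137665 (S = -3 + √(201576 - 63911) = -3 + √137665 ≈ 368.03)
p(a) = 6 - 2*a (p(a) = -2*a + 6 = 6 - 2*a)
82744/(((-9 + 23)*p(7))*(-53) + 119543) + (-54393 - 1*(-237864))/S = 82744/(((-9 + 23)*(6 - 2*7))*(-53) + 119543) + (-54393 - 1*(-237864))/(-3 + √137665) = 82744/((14*(6 - 14))*(-53) + 119543) + (-54393 + 237864)/(-3 + √137665) = 82744/((14*(-8))*(-53) + 119543) + 183471/(-3 + √137665) = 82744/(-112*(-53) + 119543) + 183471/(-3 + √137665) = 82744/(5936 + 119543) + 183471/(-3 + √137665) = 82744/125479 + 183471/(-3 + √137665)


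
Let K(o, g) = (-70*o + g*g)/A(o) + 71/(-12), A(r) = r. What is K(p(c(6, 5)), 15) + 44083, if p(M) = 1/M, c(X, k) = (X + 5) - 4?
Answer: 546985/12 ≈ 45582.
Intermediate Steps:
c(X, k) = 1 + X (c(X, k) = (5 + X) - 4 = 1 + X)
K(o, g) = -71/12 + (g² - 70*o)/o (K(o, g) = (-70*o + g*g)/o + 71/(-12) = (-70*o + g²)/o + 71*(-1/12) = (g² - 70*o)/o - 71/12 = -71/12 + (g² - 70*o)/o)
K(p(c(6, 5)), 15) + 44083 = (-911/12 + 15²/(1/(1 + 6))) + 44083 = (-911/12 + 225/(1/7)) + 44083 = (-911/12 + 225/(⅐)) + 44083 = (-911/12 + 225*7) + 44083 = (-911/12 + 1575) + 44083 = 17989/12 + 44083 = 546985/12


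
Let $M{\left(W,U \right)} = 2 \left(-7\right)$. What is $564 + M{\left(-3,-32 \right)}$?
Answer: $550$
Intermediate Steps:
$M{\left(W,U \right)} = -14$
$564 + M{\left(-3,-32 \right)} = 564 - 14 = 550$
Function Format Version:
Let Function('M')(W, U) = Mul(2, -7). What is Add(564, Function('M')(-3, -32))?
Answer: 550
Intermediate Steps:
Function('M')(W, U) = -14
Add(564, Function('M')(-3, -32)) = Add(564, -14) = 550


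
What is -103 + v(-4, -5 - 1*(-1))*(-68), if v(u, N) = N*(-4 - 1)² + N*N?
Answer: 5609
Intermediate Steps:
v(u, N) = N² + 25*N (v(u, N) = N*(-5)² + N² = N*25 + N² = 25*N + N² = N² + 25*N)
-103 + v(-4, -5 - 1*(-1))*(-68) = -103 + ((-5 - 1*(-1))*(25 + (-5 - 1*(-1))))*(-68) = -103 + ((-5 + 1)*(25 + (-5 + 1)))*(-68) = -103 - 4*(25 - 4)*(-68) = -103 - 4*21*(-68) = -103 - 84*(-68) = -103 + 5712 = 5609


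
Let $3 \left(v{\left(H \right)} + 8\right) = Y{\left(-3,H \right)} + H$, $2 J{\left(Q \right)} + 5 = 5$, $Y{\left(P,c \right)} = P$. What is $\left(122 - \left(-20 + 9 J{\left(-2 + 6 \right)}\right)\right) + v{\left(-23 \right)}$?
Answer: $\frac{376}{3} \approx 125.33$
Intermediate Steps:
$J{\left(Q \right)} = 0$ ($J{\left(Q \right)} = - \frac{5}{2} + \frac{1}{2} \cdot 5 = - \frac{5}{2} + \frac{5}{2} = 0$)
$v{\left(H \right)} = -9 + \frac{H}{3}$ ($v{\left(H \right)} = -8 + \frac{-3 + H}{3} = -8 + \left(-1 + \frac{H}{3}\right) = -9 + \frac{H}{3}$)
$\left(122 - \left(-20 + 9 J{\left(-2 + 6 \right)}\right)\right) + v{\left(-23 \right)} = \left(122 + \left(20 - 0\right)\right) + \left(-9 + \frac{1}{3} \left(-23\right)\right) = \left(122 + \left(20 + 0\right)\right) - \frac{50}{3} = \left(122 + 20\right) - \frac{50}{3} = 142 - \frac{50}{3} = \frac{376}{3}$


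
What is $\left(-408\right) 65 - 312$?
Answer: $-26832$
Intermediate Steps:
$\left(-408\right) 65 - 312 = -26520 - 312 = -26832$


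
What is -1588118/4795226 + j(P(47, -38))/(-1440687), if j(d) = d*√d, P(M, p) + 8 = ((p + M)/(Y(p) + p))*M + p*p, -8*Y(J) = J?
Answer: -794059/2397613 - 757184*√1573523/25484312343 ≈ -0.36846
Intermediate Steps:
Y(J) = -J/8
P(M, p) = -8 + p² + 8*M*(M + p)/(7*p) (P(M, p) = -8 + (((p + M)/(-p/8 + p))*M + p*p) = -8 + (((M + p)/((7*p/8)))*M + p²) = -8 + (((M + p)*(8/(7*p)))*M + p²) = -8 + ((8*(M + p)/(7*p))*M + p²) = -8 + (8*M*(M + p)/(7*p) + p²) = -8 + (p² + 8*M*(M + p)/(7*p)) = -8 + p² + 8*M*(M + p)/(7*p))
j(d) = d^(3/2)
-1588118/4795226 + j(P(47, -38))/(-1440687) = -1588118/4795226 + (-8 + (-38)² + (8/7)*47 + (8/7)*47²/(-38))^(3/2)/(-1440687) = -1588118*1/4795226 + (-8 + 1444 + 376/7 + (8/7)*2209*(-1/38))^(3/2)*(-1/1440687) = -794059/2397613 + (-8 + 1444 + 376/7 - 8836/133)^(3/2)*(-1/1440687) = -794059/2397613 + (189296/133)^(3/2)*(-1/1440687) = -794059/2397613 + (757184*√1573523/17689)*(-1/1440687) = -794059/2397613 - 757184*√1573523/25484312343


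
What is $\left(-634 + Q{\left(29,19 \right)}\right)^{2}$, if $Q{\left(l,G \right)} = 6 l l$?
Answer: $19465744$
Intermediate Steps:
$Q{\left(l,G \right)} = 6 l^{2}$
$\left(-634 + Q{\left(29,19 \right)}\right)^{2} = \left(-634 + 6 \cdot 29^{2}\right)^{2} = \left(-634 + 6 \cdot 841\right)^{2} = \left(-634 + 5046\right)^{2} = 4412^{2} = 19465744$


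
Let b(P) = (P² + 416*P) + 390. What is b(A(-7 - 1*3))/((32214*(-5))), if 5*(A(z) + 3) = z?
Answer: 111/10738 ≈ 0.010337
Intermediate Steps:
A(z) = -3 + z/5
b(P) = 390 + P² + 416*P
b(A(-7 - 1*3))/((32214*(-5))) = (390 + (-3 + (-7 - 1*3)/5)² + 416*(-3 + (-7 - 1*3)/5))/((32214*(-5))) = (390 + (-3 + (-7 - 3)/5)² + 416*(-3 + (-7 - 3)/5))/(-161070) = (390 + (-3 + (⅕)*(-10))² + 416*(-3 + (⅕)*(-10)))*(-1/161070) = (390 + (-3 - 2)² + 416*(-3 - 2))*(-1/161070) = (390 + (-5)² + 416*(-5))*(-1/161070) = (390 + 25 - 2080)*(-1/161070) = -1665*(-1/161070) = 111/10738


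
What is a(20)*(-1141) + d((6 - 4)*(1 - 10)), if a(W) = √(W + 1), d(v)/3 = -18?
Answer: -54 - 1141*√21 ≈ -5282.7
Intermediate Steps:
d(v) = -54 (d(v) = 3*(-18) = -54)
a(W) = √(1 + W)
a(20)*(-1141) + d((6 - 4)*(1 - 10)) = √(1 + 20)*(-1141) - 54 = √21*(-1141) - 54 = -1141*√21 - 54 = -54 - 1141*√21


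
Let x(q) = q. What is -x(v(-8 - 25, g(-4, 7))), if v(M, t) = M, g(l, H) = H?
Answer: 33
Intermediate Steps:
-x(v(-8 - 25, g(-4, 7))) = -(-8 - 25) = -1*(-33) = 33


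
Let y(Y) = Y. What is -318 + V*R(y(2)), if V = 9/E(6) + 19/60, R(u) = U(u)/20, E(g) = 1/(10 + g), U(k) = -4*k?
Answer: -56359/150 ≈ -375.73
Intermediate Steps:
R(u) = -u/5 (R(u) = -4*u/20 = -4*u*(1/20) = -u/5)
V = 8659/60 (V = 9/(1/(10 + 6)) + 19/60 = 9/(1/16) + 19*(1/60) = 9/(1/16) + 19/60 = 9*16 + 19/60 = 144 + 19/60 = 8659/60 ≈ 144.32)
-318 + V*R(y(2)) = -318 + 8659*(-1/5*2)/60 = -318 + (8659/60)*(-2/5) = -318 - 8659/150 = -56359/150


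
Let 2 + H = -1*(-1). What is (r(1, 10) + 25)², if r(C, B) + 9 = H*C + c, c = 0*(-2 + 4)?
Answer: 225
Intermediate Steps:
c = 0 (c = 0*2 = 0)
H = -1 (H = -2 - 1*(-1) = -2 + 1 = -1)
r(C, B) = -9 - C (r(C, B) = -9 + (-C + 0) = -9 - C)
(r(1, 10) + 25)² = ((-9 - 1*1) + 25)² = ((-9 - 1) + 25)² = (-10 + 25)² = 15² = 225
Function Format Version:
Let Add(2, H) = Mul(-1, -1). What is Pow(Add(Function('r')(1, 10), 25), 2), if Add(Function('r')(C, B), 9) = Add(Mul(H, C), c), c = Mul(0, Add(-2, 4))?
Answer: 225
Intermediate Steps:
c = 0 (c = Mul(0, 2) = 0)
H = -1 (H = Add(-2, Mul(-1, -1)) = Add(-2, 1) = -1)
Function('r')(C, B) = Add(-9, Mul(-1, C)) (Function('r')(C, B) = Add(-9, Add(Mul(-1, C), 0)) = Add(-9, Mul(-1, C)))
Pow(Add(Function('r')(1, 10), 25), 2) = Pow(Add(Add(-9, Mul(-1, 1)), 25), 2) = Pow(Add(Add(-9, -1), 25), 2) = Pow(Add(-10, 25), 2) = Pow(15, 2) = 225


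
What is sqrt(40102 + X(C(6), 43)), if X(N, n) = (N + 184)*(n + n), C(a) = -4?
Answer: sqrt(55582) ≈ 235.76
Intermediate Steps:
X(N, n) = 2*n*(184 + N) (X(N, n) = (184 + N)*(2*n) = 2*n*(184 + N))
sqrt(40102 + X(C(6), 43)) = sqrt(40102 + 2*43*(184 - 4)) = sqrt(40102 + 2*43*180) = sqrt(40102 + 15480) = sqrt(55582)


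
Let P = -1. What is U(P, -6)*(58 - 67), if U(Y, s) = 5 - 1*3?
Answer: -18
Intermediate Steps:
U(Y, s) = 2 (U(Y, s) = 5 - 3 = 2)
U(P, -6)*(58 - 67) = 2*(58 - 67) = 2*(-9) = -18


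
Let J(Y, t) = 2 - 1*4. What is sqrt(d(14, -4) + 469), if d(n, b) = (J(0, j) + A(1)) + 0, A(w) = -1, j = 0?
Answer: sqrt(466) ≈ 21.587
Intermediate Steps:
J(Y, t) = -2 (J(Y, t) = 2 - 4 = -2)
d(n, b) = -3 (d(n, b) = (-2 - 1) + 0 = -3 + 0 = -3)
sqrt(d(14, -4) + 469) = sqrt(-3 + 469) = sqrt(466)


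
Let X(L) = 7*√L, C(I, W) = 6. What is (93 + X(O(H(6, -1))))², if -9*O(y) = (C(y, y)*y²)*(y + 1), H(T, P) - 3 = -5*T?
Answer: 627813 + 23436*√39 ≈ 7.7417e+5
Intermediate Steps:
H(T, P) = 3 - 5*T
O(y) = -2*y²*(1 + y)/3 (O(y) = -6*y²*(y + 1)/9 = -6*y²*(1 + y)/9 = -2*y²*(1 + y)/3)
(93 + X(O(H(6, -1))))² = (93 + 7*√(2*(3 - 5*6)²*(-1 - (3 - 5*6))/3))² = (93 + 7*√(2*(3 - 30)²*(-1 - (3 - 30))/3))² = (93 + 7*√((⅔)*(-27)²*(-1 - 1*(-27))))² = (93 + 7*√((⅔)*729*(-1 + 27)))² = (93 + 7*√((⅔)*729*26))² = (93 + 7*√12636)² = (93 + 7*(18*√39))² = (93 + 126*√39)²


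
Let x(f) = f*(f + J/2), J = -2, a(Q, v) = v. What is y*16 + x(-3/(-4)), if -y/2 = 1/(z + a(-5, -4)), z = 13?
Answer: -539/144 ≈ -3.7431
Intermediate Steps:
y = -2/9 (y = -2/(13 - 4) = -2/9 ≈ -0.22222)
x(f) = f*(-1 + f) (x(f) = f*(f - 2/2) = f*(f - 2*½) = f*(f - 1) = f*(-1 + f))
y*16 + x(-3/(-4)) = -2/9*16 + (-3/(-4))*(-1 - 3/(-4)) = -32/9 + (-3*(-¼))*(-1 - 3*(-¼)) = -32/9 + 3*(-1 + ¾)/4 = -32/9 + (¾)*(-¼) = -32/9 - 3/16 = -539/144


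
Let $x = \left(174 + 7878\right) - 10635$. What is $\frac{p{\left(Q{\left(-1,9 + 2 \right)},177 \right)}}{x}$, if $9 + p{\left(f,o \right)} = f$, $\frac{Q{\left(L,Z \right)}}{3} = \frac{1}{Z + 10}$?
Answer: $\frac{62}{18081} \approx 0.003429$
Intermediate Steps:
$Q{\left(L,Z \right)} = \frac{3}{10 + Z}$ ($Q{\left(L,Z \right)} = \frac{3}{Z + 10} = \frac{3}{10 + Z}$)
$p{\left(f,o \right)} = -9 + f$
$x = -2583$ ($x = 8052 - 10635 = -2583$)
$\frac{p{\left(Q{\left(-1,9 + 2 \right)},177 \right)}}{x} = \frac{-9 + \frac{3}{10 + \left(9 + 2\right)}}{-2583} = \left(-9 + \frac{3}{10 + 11}\right) \left(- \frac{1}{2583}\right) = \left(-9 + \frac{3}{21}\right) \left(- \frac{1}{2583}\right) = \left(-9 + 3 \cdot \frac{1}{21}\right) \left(- \frac{1}{2583}\right) = \left(-9 + \frac{1}{7}\right) \left(- \frac{1}{2583}\right) = \left(- \frac{62}{7}\right) \left(- \frac{1}{2583}\right) = \frac{62}{18081}$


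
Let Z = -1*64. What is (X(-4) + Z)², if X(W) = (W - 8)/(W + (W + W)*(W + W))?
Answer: 103041/25 ≈ 4121.6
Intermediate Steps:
X(W) = (-8 + W)/(W + 4*W²) (X(W) = (-8 + W)/(W + (2*W)*(2*W)) = (-8 + W)/(W + 4*W²))
Z = -64
(X(-4) + Z)² = ((-8 - 4)/((-4)*(1 + 4*(-4))) - 64)² = (-¼*(-12)/(1 - 16) - 64)² = (-¼*(-12)/(-15) - 64)² = (-¼*(-1/15)*(-12) - 64)² = (-⅕ - 64)² = (-321/5)² = 103041/25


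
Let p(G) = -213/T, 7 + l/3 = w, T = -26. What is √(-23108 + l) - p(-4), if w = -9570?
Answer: -213/26 + I*√51839 ≈ -8.1923 + 227.68*I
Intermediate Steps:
l = -28731 (l = -21 + 3*(-9570) = -21 - 28710 = -28731)
p(G) = 213/26 (p(G) = -213/(-26) = -213*(-1/26) = 213/26)
√(-23108 + l) - p(-4) = √(-23108 - 28731) - 1*213/26 = √(-51839) - 213/26 = I*√51839 - 213/26 = -213/26 + I*√51839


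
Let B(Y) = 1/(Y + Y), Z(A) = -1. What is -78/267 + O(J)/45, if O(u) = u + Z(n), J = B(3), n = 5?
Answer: -1493/4806 ≈ -0.31065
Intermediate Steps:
B(Y) = 1/(2*Y)
J = ⅙ (J = (½)/3 = (½)*(⅓) = ⅙ ≈ 0.16667)
O(u) = -1 + u (O(u) = u - 1 = -1 + u)
-78/267 + O(J)/45 = -78/267 + (-1 + ⅙)/45 = -78*1/267 - ⅚*1/45 = -26/89 - 1/54 = -1493/4806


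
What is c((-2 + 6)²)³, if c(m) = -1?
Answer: -1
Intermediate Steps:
c((-2 + 6)²)³ = (-1)³ = -1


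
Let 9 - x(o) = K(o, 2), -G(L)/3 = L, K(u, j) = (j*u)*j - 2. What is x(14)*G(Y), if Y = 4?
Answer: 540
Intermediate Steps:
K(u, j) = -2 + u*j² (K(u, j) = u*j² - 2 = -2 + u*j²)
G(L) = -3*L
x(o) = 11 - 4*o (x(o) = 9 - (-2 + o*2²) = 9 - (-2 + o*4) = 9 - (-2 + 4*o) = 9 + (2 - 4*o) = 11 - 4*o)
x(14)*G(Y) = (11 - 4*14)*(-3*4) = (11 - 56)*(-12) = -45*(-12) = 540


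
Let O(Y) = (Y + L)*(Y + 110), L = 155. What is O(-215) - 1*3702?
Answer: 2598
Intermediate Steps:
O(Y) = (110 + Y)*(155 + Y) (O(Y) = (Y + 155)*(Y + 110) = (155 + Y)*(110 + Y) = (110 + Y)*(155 + Y))
O(-215) - 1*3702 = (17050 + (-215)**2 + 265*(-215)) - 1*3702 = (17050 + 46225 - 56975) - 3702 = 6300 - 3702 = 2598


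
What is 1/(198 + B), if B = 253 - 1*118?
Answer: 1/333 ≈ 0.0030030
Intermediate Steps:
B = 135 (B = 253 - 118 = 135)
1/(198 + B) = 1/(198 + 135) = 1/333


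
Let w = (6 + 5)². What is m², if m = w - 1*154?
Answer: 1089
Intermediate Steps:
w = 121 (w = 11² = 121)
m = -33 (m = 121 - 1*154 = 121 - 154 = -33)
m² = (-33)² = 1089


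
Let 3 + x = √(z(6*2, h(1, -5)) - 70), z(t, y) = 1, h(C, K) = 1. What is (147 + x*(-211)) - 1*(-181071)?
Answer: 181851 - 211*I*√69 ≈ 1.8185e+5 - 1752.7*I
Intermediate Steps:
x = -3 + I*√69 (x = -3 + √(1 - 70) = -3 + √(-69) = -3 + I*√69 ≈ -3.0 + 8.3066*I)
(147 + x*(-211)) - 1*(-181071) = (147 + (-3 + I*√69)*(-211)) - 1*(-181071) = (147 + (633 - 211*I*√69)) + 181071 = (780 - 211*I*√69) + 181071 = 181851 - 211*I*√69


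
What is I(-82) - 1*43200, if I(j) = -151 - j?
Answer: -43269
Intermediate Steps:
I(-82) - 1*43200 = (-151 - 1*(-82)) - 1*43200 = (-151 + 82) - 43200 = -69 - 43200 = -43269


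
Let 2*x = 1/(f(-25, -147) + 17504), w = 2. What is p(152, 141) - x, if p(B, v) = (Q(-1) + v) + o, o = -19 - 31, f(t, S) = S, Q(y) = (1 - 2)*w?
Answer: 3089545/34714 ≈ 89.000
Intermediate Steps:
Q(y) = -2 (Q(y) = (1 - 2)*2 = -1*2 = -2)
o = -50
x = 1/34714 (x = 1/(2*(-147 + 17504)) = (½)/17357 = (½)*(1/17357) = 1/34714 ≈ 2.8807e-5)
p(B, v) = -52 + v (p(B, v) = (-2 + v) - 50 = -52 + v)
p(152, 141) - x = (-52 + 141) - 1*1/34714 = 89 - 1/34714 = 3089545/34714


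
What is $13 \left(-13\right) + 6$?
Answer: $-163$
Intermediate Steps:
$13 \left(-13\right) + 6 = -169 + 6 = -163$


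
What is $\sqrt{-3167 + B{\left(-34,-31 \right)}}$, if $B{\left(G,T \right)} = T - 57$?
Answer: $i \sqrt{3255} \approx 57.053 i$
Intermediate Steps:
$B{\left(G,T \right)} = -57 + T$
$\sqrt{-3167 + B{\left(-34,-31 \right)}} = \sqrt{-3167 - 88} = \sqrt{-3255} = i \sqrt{3255}$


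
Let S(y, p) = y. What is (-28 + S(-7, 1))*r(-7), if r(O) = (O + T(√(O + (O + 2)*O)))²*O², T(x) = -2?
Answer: -138915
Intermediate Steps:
r(O) = O²*(-2 + O)² (r(O) = (O - 2)²*O² = (-2 + O)²*O² = O²*(-2 + O)²)
(-28 + S(-7, 1))*r(-7) = (-28 - 7)*((-7)²*(-2 - 7)²) = -1715*(-9)² = -1715*81 = -35*3969 = -138915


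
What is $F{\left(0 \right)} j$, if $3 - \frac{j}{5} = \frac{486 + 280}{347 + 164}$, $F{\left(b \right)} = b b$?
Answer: $0$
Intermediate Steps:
$F{\left(b \right)} = b^{2}$
$j = \frac{3835}{511}$ ($j = 15 - 5 \frac{486 + 280}{347 + 164} = 15 - 5 \cdot \frac{766}{511} = 15 - 5 \cdot 766 \cdot \frac{1}{511} = 15 - \frac{3830}{511} = \frac{3835}{511} \approx 7.5049$)
$F{\left(0 \right)} j = 0^{2} \cdot \frac{3835}{511} = 0 \cdot \frac{3835}{511} = 0$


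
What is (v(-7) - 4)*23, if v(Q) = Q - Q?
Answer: -92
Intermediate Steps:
v(Q) = 0
(v(-7) - 4)*23 = (0 - 4)*23 = -4*23 = -92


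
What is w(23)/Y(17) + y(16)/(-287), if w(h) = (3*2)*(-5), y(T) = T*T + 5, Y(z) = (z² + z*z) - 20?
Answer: -25708/26691 ≈ -0.96317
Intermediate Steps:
Y(z) = -20 + 2*z² (Y(z) = (z² + z²) - 20 = 2*z² - 20 = -20 + 2*z²)
y(T) = 5 + T² (y(T) = T² + 5 = 5 + T²)
w(h) = -30 (w(h) = 6*(-5) = -30)
w(23)/Y(17) + y(16)/(-287) = -30/(-20 + 2*17²) + (5 + 16²)/(-287) = -30/(-20 + 2*289) + (5 + 256)*(-1/287) = -30/(-20 + 578) + 261*(-1/287) = -30/558 - 261/287 = -30*1/558 - 261/287 = -5/93 - 261/287 = -25708/26691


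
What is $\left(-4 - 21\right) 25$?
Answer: $-625$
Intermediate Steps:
$\left(-4 - 21\right) 25 = \left(-25\right) 25 = -625$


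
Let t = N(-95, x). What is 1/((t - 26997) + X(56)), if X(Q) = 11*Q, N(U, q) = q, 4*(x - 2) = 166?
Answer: -2/52675 ≈ -3.7969e-5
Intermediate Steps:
x = 87/2 (x = 2 + (¼)*166 = 2 + 83/2 = 87/2 ≈ 43.500)
t = 87/2 ≈ 43.500
1/((t - 26997) + X(56)) = 1/((87/2 - 26997) + 11*56) = 1/(-53907/2 + 616) = 1/(-52675/2) = -2/52675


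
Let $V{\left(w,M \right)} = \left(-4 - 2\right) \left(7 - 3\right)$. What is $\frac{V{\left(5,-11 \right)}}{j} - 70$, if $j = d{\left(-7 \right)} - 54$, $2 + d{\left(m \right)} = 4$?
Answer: $- \frac{904}{13} \approx -69.538$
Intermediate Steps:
$V{\left(w,M \right)} = -24$ ($V{\left(w,M \right)} = \left(-6\right) 4 = -24$)
$d{\left(m \right)} = 2$ ($d{\left(m \right)} = -2 + 4 = 2$)
$j = -52$ ($j = 2 - 54 = -52$)
$\frac{V{\left(5,-11 \right)}}{j} - 70 = - \frac{24}{-52} - 70 = \left(-24\right) \left(- \frac{1}{52}\right) - 70 = \frac{6}{13} - 70 = - \frac{904}{13}$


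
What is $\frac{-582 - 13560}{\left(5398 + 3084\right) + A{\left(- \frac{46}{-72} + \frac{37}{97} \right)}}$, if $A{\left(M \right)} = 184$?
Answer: $- \frac{7071}{4333} \approx -1.6319$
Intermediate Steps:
$\frac{-582 - 13560}{\left(5398 + 3084\right) + A{\left(- \frac{46}{-72} + \frac{37}{97} \right)}} = \frac{-582 - 13560}{\left(5398 + 3084\right) + 184} = - \frac{14142}{8482 + 184} = - \frac{14142}{8666} = \left(-14142\right) \frac{1}{8666} = - \frac{7071}{4333}$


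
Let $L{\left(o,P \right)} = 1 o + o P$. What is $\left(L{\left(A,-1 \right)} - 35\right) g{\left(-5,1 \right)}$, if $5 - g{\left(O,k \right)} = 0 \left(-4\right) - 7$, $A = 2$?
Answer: $-420$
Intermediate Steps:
$g{\left(O,k \right)} = 12$ ($g{\left(O,k \right)} = 5 - \left(0 \left(-4\right) - 7\right) = 5 - \left(0 - 7\right) = 5 - -7 = 5 + 7 = 12$)
$L{\left(o,P \right)} = o + P o$
$\left(L{\left(A,-1 \right)} - 35\right) g{\left(-5,1 \right)} = \left(2 \left(1 - 1\right) - 35\right) 12 = \left(2 \cdot 0 - 35\right) 12 = \left(0 - 35\right) 12 = \left(-35\right) 12 = -420$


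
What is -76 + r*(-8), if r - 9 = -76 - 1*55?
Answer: 900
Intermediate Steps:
r = -122 (r = 9 + (-76 - 1*55) = 9 + (-76 - 55) = 9 - 131 = -122)
-76 + r*(-8) = -76 - 122*(-8) = -76 + 976 = 900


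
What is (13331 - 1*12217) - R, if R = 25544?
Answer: -24430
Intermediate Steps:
(13331 - 1*12217) - R = (13331 - 1*12217) - 1*25544 = (13331 - 12217) - 25544 = 1114 - 25544 = -24430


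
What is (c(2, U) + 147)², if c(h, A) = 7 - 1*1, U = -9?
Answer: 23409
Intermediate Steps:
c(h, A) = 6 (c(h, A) = 7 - 1 = 6)
(c(2, U) + 147)² = (6 + 147)² = 153² = 23409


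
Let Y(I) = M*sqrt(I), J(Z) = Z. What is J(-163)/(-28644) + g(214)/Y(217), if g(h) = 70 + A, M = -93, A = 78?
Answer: 163/28644 - 148*sqrt(217)/20181 ≈ -0.10234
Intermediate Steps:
g(h) = 148 (g(h) = 70 + 78 = 148)
Y(I) = -93*sqrt(I)
J(-163)/(-28644) + g(214)/Y(217) = -163/(-28644) + 148/((-93*sqrt(217))) = -163*(-1/28644) + 148*(-sqrt(217)/20181) = 163/28644 - 148*sqrt(217)/20181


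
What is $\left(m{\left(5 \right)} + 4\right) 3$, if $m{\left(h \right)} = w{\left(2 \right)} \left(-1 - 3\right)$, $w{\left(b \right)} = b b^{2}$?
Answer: $-84$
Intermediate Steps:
$w{\left(b \right)} = b^{3}$
$m{\left(h \right)} = -32$ ($m{\left(h \right)} = 2^{3} \left(-1 - 3\right) = 8 \left(-4\right) = -32$)
$\left(m{\left(5 \right)} + 4\right) 3 = \left(-32 + 4\right) 3 = \left(-28\right) 3 = -84$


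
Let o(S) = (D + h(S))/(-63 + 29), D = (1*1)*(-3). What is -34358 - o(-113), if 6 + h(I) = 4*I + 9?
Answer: -584312/17 ≈ -34371.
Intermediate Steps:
h(I) = 3 + 4*I (h(I) = -6 + (4*I + 9) = -6 + (9 + 4*I) = 3 + 4*I)
D = -3 (D = 1*(-3) = -3)
o(S) = -2*S/17 (o(S) = (-3 + (3 + 4*S))/(-63 + 29) = (4*S)/(-34) = (4*S)*(-1/34) = -2*S/17)
-34358 - o(-113) = -34358 - (-2)*(-113)/17 = -34358 - 1*226/17 = -34358 - 226/17 = -584312/17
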